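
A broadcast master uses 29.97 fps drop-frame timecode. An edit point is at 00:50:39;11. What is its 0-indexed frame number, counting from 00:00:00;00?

Complete 10-minute blocks: 5, each 17982 frames → 89910.
Remaining 0 whole minutes in the current block: 0 frames.
Within the current minute: 39 × 30 + 11 = 1181. Total = 89910 + 0 + 1181 = 91091.

91091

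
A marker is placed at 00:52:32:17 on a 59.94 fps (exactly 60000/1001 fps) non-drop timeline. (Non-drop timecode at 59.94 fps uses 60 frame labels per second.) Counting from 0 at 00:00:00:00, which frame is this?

189137

Total seconds to the label: (0 × 3600 + 52 × 60 + 32) = 3152.
Frame index = 3152 × 60 + 17 = 189137.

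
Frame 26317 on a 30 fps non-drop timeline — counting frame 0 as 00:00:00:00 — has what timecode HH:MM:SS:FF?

26317 ÷ 30 = 877 full seconds, remainder 7 frames.
877 s = 0 h 14 min 37 s.
Timecode: 00:14:37:07.

00:14:37:07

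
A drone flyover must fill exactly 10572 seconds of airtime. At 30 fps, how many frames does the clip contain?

Frames = 10572 × 30 = 317160.

317160 frames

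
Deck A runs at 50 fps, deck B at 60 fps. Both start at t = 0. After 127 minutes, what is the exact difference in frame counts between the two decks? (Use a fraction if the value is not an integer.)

76200 frames

127 min = 7620 s.
A emits 50 × 7620 = 381000 frames; B emits 60 × 7620 = 457200.
Difference = 76200 frames; B is ahead of A.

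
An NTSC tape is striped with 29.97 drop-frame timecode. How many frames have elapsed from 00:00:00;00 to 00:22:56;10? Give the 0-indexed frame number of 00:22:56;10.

41250

Complete 10-minute blocks: 2, each 17982 frames → 35964.
Remaining 2 whole minutes in the current block: 1800 + 1 × 1798 = 3598 frames.
Within the current minute: 56 × 30 + 10 − 2 = 1688 (labels ;00/;01 skipped at this minute). Total = 35964 + 3598 + 1688 = 41250.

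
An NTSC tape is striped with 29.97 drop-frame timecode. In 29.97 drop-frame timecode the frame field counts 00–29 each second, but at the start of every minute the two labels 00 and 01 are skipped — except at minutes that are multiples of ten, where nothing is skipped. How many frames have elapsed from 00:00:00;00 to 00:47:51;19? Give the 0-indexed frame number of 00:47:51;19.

86063

As if non-drop at 30 labels/s: (0 × 3600 + 47 × 60 + 51) × 30 + 19 = 86149.
Minute boundaries passed: 47; those not divisible by 10: 47 − 4 = 43; dropped labels = 2 × 43 = 86.
Actual frame index = 86149 − 86 = 86063.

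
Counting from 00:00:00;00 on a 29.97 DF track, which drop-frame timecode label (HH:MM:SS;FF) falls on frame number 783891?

Ten DF minutes hold 17982 frames, so frame 783891 lies in block 43 (frames 773226–791207) with 10665 frames into that block.
The block's first minute is 1800 frames and the rest 1798 each; 10665 frames reaches minute 5, so 43 × 18 + 5 × 2 = 784 labels have been skipped so far.
Adding those back, label number 783891 + 784 = 784675 at 30 labels/s is 26155 s + 25 f = 7 h 15 min 55 s frame 25, i.e. 07:15:55;25.

07:15:55;25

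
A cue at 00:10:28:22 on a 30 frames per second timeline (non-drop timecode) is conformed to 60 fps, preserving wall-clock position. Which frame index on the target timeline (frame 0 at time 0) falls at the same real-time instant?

Source frame index: (0×3600 + 10×60 + 28) × 30 + 22 = 18862.
Real time: 18862 / (30) = 9431/15 s.
Target frame: (9431/15) × (60) = 37724.

frame 37724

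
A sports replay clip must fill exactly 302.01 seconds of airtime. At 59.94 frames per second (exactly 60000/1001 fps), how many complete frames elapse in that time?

18102 frames

Frames = 302.01 × 60000/1001 = 18120600/1001 ≈ 18102.4975.
Complete frames: 18102.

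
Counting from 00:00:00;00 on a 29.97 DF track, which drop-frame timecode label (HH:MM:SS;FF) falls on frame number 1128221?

Ten DF minutes hold 17982 frames, so frame 1128221 lies in block 62 (frames 1114884–1132865) with 13337 frames into that block.
The block's first minute is 1800 frames and the rest 1798 each; 13337 frames reaches minute 7, so 62 × 18 + 7 × 2 = 1130 labels have been skipped so far.
Adding those back, label number 1128221 + 1130 = 1129351 at 30 labels/s is 37645 s + 1 f = 10 h 27 min 25 s frame 1, i.e. 10:27:25;01.

10:27:25;01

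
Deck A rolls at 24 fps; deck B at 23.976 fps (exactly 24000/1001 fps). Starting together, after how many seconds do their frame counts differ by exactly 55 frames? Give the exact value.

55055/24 seconds

The gap grows by |24000/1001 − 24| = 24/1001 frames per second.
Time for a 55-frame gap: 55 ÷ (24/1001) = 55055/24 s.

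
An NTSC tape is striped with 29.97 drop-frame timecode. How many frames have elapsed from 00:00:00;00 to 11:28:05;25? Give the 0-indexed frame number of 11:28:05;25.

1237335

As if non-drop at 30 labels/s: (11 × 3600 + 28 × 60 + 5) × 30 + 25 = 1238575.
Minute boundaries passed: 688; those not divisible by 10: 688 − 68 = 620; dropped labels = 2 × 620 = 1240.
Actual frame index = 1238575 − 1240 = 1237335.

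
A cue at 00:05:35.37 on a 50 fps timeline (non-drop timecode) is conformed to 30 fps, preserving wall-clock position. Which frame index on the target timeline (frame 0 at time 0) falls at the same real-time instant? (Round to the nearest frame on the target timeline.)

Source frame index: (0×3600 + 5×60 + 35) × 50 + 37 = 16787.
Real time: 16787 / (50) = 16787/50 s.
Target frame: (16787/50) × (30) = 50361/5 ≈ 10072.200 → 10072.

frame 10072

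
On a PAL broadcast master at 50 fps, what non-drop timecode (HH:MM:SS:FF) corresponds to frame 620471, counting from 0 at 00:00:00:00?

03:26:49:21

620471 ÷ 50 = 12409 full seconds, remainder 21 frames.
12409 s = 3 h 26 min 49 s.
Timecode: 03:26:49:21.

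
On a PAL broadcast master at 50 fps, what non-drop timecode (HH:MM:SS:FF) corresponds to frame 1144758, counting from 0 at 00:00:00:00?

1144758 ÷ 50 = 22895 full seconds, remainder 8 frames.
22895 s = 6 h 21 min 35 s.
Timecode: 06:21:35:08.

06:21:35:08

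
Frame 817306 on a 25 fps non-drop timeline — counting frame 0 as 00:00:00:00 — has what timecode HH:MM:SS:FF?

817306 ÷ 25 = 32692 full seconds, remainder 6 frames.
32692 s = 9 h 4 min 52 s.
Timecode: 09:04:52:06.

09:04:52:06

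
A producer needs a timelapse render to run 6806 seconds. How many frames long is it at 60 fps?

Frames = 6806 × 60 = 408360.

408360 frames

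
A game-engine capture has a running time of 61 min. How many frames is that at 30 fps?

109800 frames

61 min = 3660 s.
Frames = 3660 × 30 = 109800.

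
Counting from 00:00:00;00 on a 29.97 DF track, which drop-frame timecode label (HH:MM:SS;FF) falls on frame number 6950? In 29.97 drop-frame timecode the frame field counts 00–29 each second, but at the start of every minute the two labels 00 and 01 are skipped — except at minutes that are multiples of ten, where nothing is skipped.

00:03:51;26

Ten DF minutes hold 17982 frames, so frame 6950 lies in block 0 (frames 0–17981) with 6950 frames into that block.
The block's first minute is 1800 frames and the rest 1798 each; 6950 frames reaches minute 3, so 0 × 18 + 3 × 2 = 6 labels have been skipped so far.
Adding those back, label number 6950 + 6 = 6956 at 30 labels/s is 231 s + 26 f = 0 h 3 min 51 s frame 26, i.e. 00:03:51;26.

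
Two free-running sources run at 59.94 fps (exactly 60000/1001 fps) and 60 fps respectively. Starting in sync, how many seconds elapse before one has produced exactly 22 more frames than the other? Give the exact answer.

The gap grows by |60 − 60000/1001| = 60/1001 frames per second.
Time for a 22-frame gap: 22 ÷ (60/1001) = 11011/30 s.

11011/30 seconds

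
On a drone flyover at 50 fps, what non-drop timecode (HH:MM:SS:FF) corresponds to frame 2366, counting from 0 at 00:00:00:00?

00:00:47:16

2366 ÷ 50 = 47 full seconds, remainder 16 frames.
47 s = 0 h 0 min 47 s.
Timecode: 00:00:47:16.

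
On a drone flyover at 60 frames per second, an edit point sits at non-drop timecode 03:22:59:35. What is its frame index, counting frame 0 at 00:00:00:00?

frame 730775

Total seconds to the label: (3 × 3600 + 22 × 60 + 59) = 12179.
Frame index = 12179 × 60 + 35 = 730775.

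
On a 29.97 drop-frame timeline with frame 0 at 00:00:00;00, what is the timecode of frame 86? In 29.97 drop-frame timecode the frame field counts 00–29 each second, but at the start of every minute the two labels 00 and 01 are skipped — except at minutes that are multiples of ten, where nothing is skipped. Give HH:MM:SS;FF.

Each 10-minute DF block holds 10 × 60 × 30 − 9 × 2 = 17982 frames. 86 ÷ 17982 → 0 full blocks, remainder 86.
Within the partial block the first minute is 1800 frames and each further minute 1798, so 0 further minute boundaries passed. Total skipped labels = 18 × 0 + 2 × 0 = 0.
Non-drop label index = 86 + 0 = 86; at 30 labels/s that is 00:00:02:26, i.e. DF 00:00:02;26.

00:00:02;26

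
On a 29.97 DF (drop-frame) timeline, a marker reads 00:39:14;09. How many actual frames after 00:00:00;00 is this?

As if non-drop at 30 labels/s: (0 × 3600 + 39 × 60 + 14) × 30 + 9 = 70629.
Minute boundaries passed: 39; those not divisible by 10: 39 − 3 = 36; dropped labels = 2 × 36 = 72.
Actual frame index = 70629 − 72 = 70557.

70557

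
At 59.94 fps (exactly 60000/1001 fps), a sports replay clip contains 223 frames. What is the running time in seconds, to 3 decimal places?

Running time = 223 × 1001/60000 = 223223/60000 s ≈ 3.720 s.

3.720 seconds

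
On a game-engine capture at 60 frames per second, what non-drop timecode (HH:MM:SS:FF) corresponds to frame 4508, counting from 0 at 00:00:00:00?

4508 ÷ 60 = 75 full seconds, remainder 8 frames.
75 s = 0 h 1 min 15 s.
Timecode: 00:01:15:08.

00:01:15:08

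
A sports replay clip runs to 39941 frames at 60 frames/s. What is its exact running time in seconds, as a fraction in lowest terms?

Running time = 39941 ÷ (60) = 39941 × 1/60 = 39941/60 s.

39941/60 seconds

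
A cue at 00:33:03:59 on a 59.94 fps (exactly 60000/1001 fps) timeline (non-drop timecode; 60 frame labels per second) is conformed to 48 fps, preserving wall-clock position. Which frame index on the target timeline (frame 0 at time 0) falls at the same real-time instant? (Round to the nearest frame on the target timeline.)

frame 95326

Source frame index: (0×3600 + 33×60 + 3) × 60 + 59 = 119039.
Real time: 119039 / (60000/1001) = 119158039/60000 s.
Target frame: (119158039/60000) × (48) = 119158039/1250 ≈ 95326.431 → 95326.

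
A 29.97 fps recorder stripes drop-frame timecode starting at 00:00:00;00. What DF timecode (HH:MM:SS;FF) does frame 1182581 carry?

10:57:38;25

Each 10-minute DF block holds 10 × 60 × 30 − 9 × 2 = 17982 frames. 1182581 ÷ 17982 → 65 full blocks, remainder 13751.
Within the partial block the first minute is 1800 frames and each further minute 1798, so 7 further minute boundaries passed. Total skipped labels = 18 × 65 + 2 × 7 = 1184.
Non-drop label index = 1182581 + 1184 = 1183765; at 30 labels/s that is 10:57:38:25, i.e. DF 10:57:38;25.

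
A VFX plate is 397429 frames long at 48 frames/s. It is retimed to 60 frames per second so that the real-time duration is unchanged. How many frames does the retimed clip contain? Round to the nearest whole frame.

Frames at target rate = 397429 × (60) / (48) = 1987145/4 ≈ 496786.250.
Nearest whole frame: 496786.

496786 frames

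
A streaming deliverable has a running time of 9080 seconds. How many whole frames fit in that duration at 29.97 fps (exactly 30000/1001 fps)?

Frames = 9080 × 30000/1001 = 272400000/1001 ≈ 272127.8721.
Complete frames: 272127.

272127 frames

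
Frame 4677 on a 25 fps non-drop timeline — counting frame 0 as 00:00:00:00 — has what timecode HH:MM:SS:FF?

4677 ÷ 25 = 187 full seconds, remainder 2 frames.
187 s = 0 h 3 min 7 s.
Timecode: 00:03:07:02.

00:03:07:02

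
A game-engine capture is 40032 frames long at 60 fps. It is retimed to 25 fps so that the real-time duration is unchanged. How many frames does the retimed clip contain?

16680 frames

Frames at target rate = 40032 × (25) / (60) = 16680.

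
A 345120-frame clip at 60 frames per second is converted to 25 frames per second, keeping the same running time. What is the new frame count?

Target frames = source frames × (target rate / source rate) = 345120 × (25)/(60) = 345120 × 5/12 = 143800.

143800 frames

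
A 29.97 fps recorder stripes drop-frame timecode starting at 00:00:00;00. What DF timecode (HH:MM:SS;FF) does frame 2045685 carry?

Ten DF minutes hold 17982 frames, so frame 2045685 lies in block 113 (frames 2031966–2049947) with 13719 frames into that block.
The block's first minute is 1800 frames and the rest 1798 each; 13719 frames reaches minute 7, so 113 × 18 + 7 × 2 = 2048 labels have been skipped so far.
Adding those back, label number 2045685 + 2048 = 2047733 at 30 labels/s is 68257 s + 23 f = 18 h 57 min 37 s frame 23, i.e. 18:57:37;23.

18:57:37;23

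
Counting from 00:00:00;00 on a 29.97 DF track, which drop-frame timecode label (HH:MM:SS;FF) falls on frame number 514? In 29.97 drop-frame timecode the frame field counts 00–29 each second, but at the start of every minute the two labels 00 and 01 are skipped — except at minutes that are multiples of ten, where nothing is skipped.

00:00:17;04

Each 10-minute DF block holds 10 × 60 × 30 − 9 × 2 = 17982 frames. 514 ÷ 17982 → 0 full blocks, remainder 514.
Within the partial block the first minute is 1800 frames and each further minute 1798, so 0 further minute boundaries passed. Total skipped labels = 18 × 0 + 2 × 0 = 0.
Non-drop label index = 514 + 0 = 514; at 30 labels/s that is 00:00:17:04, i.e. DF 00:00:17;04.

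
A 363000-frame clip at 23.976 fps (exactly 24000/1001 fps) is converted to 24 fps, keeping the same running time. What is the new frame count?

363363 frames

Target frames = source frames × (target rate / source rate) = 363000 × (24)/(24000/1001) = 363000 × 1001/1000 = 363363.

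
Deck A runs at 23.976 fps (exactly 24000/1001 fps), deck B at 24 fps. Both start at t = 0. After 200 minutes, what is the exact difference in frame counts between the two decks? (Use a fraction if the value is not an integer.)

288000/1001 frames

200 min = 12000 s.
A emits 24000/1001 × 12000 = 288000000/1001 frames; B emits 24 × 12000 = 288000.
Difference = 288000/1001 frames (≈ 287.7123); B is ahead of A.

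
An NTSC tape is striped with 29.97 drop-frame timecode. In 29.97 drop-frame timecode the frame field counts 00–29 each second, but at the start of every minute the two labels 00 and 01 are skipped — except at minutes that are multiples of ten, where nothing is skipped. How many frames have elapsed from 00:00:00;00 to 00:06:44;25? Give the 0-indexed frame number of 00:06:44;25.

Complete 10-minute blocks: 0, each 17982 frames → 0.
Remaining 6 whole minutes in the current block: 1800 + 5 × 1798 = 10790 frames.
Within the current minute: 44 × 30 + 25 − 2 = 1343 (labels ;00/;01 skipped at this minute). Total = 0 + 10790 + 1343 = 12133.

12133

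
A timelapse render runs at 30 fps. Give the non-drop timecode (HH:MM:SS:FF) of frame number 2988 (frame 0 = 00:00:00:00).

00:01:39:18

2988 ÷ 30 = 99 full seconds, remainder 18 frames.
99 s = 0 h 1 min 39 s.
Timecode: 00:01:39:18.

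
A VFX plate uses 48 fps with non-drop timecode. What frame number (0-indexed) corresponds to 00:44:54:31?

129343

Total seconds to the label: (0 × 3600 + 44 × 60 + 54) = 2694.
Frame index = 2694 × 48 + 31 = 129343.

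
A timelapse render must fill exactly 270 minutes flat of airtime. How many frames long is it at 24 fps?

388800 frames

270 min = 16200 s.
Frames = 16200 × 24 = 388800.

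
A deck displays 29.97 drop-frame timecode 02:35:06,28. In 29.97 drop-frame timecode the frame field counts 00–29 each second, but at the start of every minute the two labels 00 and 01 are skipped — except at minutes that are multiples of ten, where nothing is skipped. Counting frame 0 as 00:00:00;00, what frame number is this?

278928

Complete 10-minute blocks: 15, each 17982 frames → 269730.
Remaining 5 whole minutes in the current block: 1800 + 4 × 1798 = 8992 frames.
Within the current minute: 6 × 30 + 28 − 2 = 206 (labels ;00/;01 skipped at this minute). Total = 269730 + 8992 + 206 = 278928.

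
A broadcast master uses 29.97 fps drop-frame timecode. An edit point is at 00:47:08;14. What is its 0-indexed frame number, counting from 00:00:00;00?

84768

As if non-drop at 30 labels/s: (0 × 3600 + 47 × 60 + 8) × 30 + 14 = 84854.
Minute boundaries passed: 47; those not divisible by 10: 47 − 4 = 43; dropped labels = 2 × 43 = 86.
Actual frame index = 84854 − 86 = 84768.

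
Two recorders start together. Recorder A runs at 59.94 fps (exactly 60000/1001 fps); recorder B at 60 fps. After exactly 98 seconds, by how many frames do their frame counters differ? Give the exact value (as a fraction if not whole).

840/143 frames

A emits 60000/1001 × 98 = 840000/143 frames; B emits 60 × 98 = 5880.
Difference = 840/143 frames (≈ 5.8741); B is ahead of A.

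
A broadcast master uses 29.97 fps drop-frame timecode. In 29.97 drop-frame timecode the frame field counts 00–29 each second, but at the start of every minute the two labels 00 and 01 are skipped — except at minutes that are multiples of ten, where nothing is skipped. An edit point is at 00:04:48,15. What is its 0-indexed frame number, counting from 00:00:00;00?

As if non-drop at 30 labels/s: (0 × 3600 + 4 × 60 + 48) × 30 + 15 = 8655.
Minute boundaries passed: 4; those not divisible by 10: 4 − 0 = 4; dropped labels = 2 × 4 = 8.
Actual frame index = 8655 − 8 = 8647.

8647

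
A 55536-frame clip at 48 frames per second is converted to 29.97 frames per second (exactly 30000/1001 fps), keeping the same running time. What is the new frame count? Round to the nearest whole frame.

Frames at target rate = 55536 × (30000/1001) / (48) = 2670000/77 ≈ 34675.325.
Nearest whole frame: 34675.

34675 frames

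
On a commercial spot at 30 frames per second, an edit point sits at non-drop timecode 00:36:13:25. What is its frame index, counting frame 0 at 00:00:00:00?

65215

Total seconds to the label: (0 × 3600 + 36 × 60 + 13) = 2173.
Frame index = 2173 × 30 + 25 = 65215.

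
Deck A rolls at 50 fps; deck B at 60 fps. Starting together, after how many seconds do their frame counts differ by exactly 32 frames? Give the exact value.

3.2 seconds

The gap grows by |60 − 50| = 10 frames per second.
Time for a 32-frame gap: 32 ÷ (10) = 3.2 s.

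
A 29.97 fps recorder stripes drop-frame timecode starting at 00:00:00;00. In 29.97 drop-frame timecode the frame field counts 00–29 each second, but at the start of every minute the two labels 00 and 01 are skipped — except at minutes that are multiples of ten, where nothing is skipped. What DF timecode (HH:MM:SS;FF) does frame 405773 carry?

03:45:39;09

Ten DF minutes hold 17982 frames, so frame 405773 lies in block 22 (frames 395604–413585) with 10169 frames into that block.
The block's first minute is 1800 frames and the rest 1798 each; 10169 frames reaches minute 5, so 22 × 18 + 5 × 2 = 406 labels have been skipped so far.
Adding those back, label number 405773 + 406 = 406179 at 30 labels/s is 13539 s + 9 f = 3 h 45 min 39 s frame 9, i.e. 03:45:39;09.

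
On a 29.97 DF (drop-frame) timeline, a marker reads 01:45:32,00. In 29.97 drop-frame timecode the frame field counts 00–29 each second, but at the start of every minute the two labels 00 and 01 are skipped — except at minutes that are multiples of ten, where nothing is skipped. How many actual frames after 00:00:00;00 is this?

189770

As if non-drop at 30 labels/s: (1 × 3600 + 45 × 60 + 32) × 30 + 0 = 189960.
Minute boundaries passed: 105; those not divisible by 10: 105 − 10 = 95; dropped labels = 2 × 95 = 190.
Actual frame index = 189960 − 190 = 189770.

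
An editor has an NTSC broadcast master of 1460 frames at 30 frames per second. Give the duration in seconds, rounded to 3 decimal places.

48.667 seconds

Running time = 1460 × 1/30 = 146/3 s ≈ 48.667 s.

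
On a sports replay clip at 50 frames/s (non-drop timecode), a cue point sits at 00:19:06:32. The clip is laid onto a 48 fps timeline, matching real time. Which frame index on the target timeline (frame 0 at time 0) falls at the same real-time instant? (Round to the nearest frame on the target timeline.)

Source frame index: (0×3600 + 19×60 + 6) × 50 + 32 = 57332.
Real time: 57332 / (50) = 28666/25 s.
Target frame: (28666/25) × (48) = 1375968/25 ≈ 55038.720 → 55039.

frame 55039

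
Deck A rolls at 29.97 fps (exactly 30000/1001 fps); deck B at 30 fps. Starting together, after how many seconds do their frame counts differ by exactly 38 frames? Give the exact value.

19019/15 seconds

The gap grows by |30 − 30000/1001| = 30/1001 frames per second.
Time for a 38-frame gap: 38 ÷ (30/1001) = 19019/15 s.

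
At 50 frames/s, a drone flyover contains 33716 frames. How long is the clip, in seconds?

674.32 seconds

Running time = 33716 / (50) = 674.32 s.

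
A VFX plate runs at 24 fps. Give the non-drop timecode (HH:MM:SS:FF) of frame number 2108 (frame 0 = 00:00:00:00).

00:01:27:20

2108 ÷ 24 = 87 full seconds, remainder 20 frames.
87 s = 0 h 1 min 27 s.
Timecode: 00:01:27:20.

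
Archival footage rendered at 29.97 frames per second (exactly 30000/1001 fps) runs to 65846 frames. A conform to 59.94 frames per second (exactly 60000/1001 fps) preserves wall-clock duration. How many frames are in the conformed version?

131692 frames

Frames at target rate = 65846 × (60000/1001) / (30000/1001) = 131692.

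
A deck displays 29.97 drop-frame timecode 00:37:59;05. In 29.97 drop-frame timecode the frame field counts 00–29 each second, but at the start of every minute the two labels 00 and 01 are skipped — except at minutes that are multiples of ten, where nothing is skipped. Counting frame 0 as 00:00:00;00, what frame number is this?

As if non-drop at 30 labels/s: (0 × 3600 + 37 × 60 + 59) × 30 + 5 = 68375.
Minute boundaries passed: 37; those not divisible by 10: 37 − 3 = 34; dropped labels = 2 × 34 = 68.
Actual frame index = 68375 − 68 = 68307.

68307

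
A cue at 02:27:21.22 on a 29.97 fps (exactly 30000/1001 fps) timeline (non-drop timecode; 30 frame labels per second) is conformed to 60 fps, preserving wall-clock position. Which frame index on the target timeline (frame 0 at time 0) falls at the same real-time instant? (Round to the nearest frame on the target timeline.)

Source frame index: (2×3600 + 27×60 + 21) × 30 + 22 = 265252.
Real time: 265252 / (30000/1001) = 66379313/7500 s.
Target frame: (66379313/7500) × (60) = 66379313/125 ≈ 531034.504 → 531035.

frame 531035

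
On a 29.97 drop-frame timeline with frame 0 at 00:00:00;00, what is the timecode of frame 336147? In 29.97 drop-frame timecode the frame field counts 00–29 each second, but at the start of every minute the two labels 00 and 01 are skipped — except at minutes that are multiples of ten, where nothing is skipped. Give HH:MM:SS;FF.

03:06:56;03

Ten DF minutes hold 17982 frames, so frame 336147 lies in block 18 (frames 323676–341657) with 12471 frames into that block.
The block's first minute is 1800 frames and the rest 1798 each; 12471 frames reaches minute 6, so 18 × 18 + 6 × 2 = 336 labels have been skipped so far.
Adding those back, label number 336147 + 336 = 336483 at 30 labels/s is 11216 s + 3 f = 3 h 6 min 56 s frame 3, i.e. 03:06:56;03.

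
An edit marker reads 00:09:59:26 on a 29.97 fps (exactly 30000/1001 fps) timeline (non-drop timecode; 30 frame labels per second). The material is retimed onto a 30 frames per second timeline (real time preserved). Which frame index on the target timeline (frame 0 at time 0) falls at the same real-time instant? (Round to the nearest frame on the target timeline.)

frame 18014

Source frame index: (0×3600 + 9×60 + 59) × 30 + 26 = 17996.
Real time: 17996 / (30000/1001) = 4503499/7500 s.
Target frame: (4503499/7500) × (30) = 4503499/250 ≈ 18013.996 → 18014.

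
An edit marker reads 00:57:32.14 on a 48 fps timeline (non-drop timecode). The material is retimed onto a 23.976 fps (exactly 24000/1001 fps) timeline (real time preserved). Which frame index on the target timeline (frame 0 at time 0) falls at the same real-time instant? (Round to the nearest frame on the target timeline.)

frame 82772

Source frame index: (0×3600 + 57×60 + 32) × 48 + 14 = 165710.
Real time: 165710 / (48) = 82855/24 s.
Target frame: (82855/24) × (24000/1001) = 82855000/1001 ≈ 82772.228 → 82772.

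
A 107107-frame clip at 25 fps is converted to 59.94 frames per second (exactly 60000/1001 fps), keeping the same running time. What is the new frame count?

Target frames = source frames × (target rate / source rate) = 107107 × (60000/1001)/(25) = 107107 × 2400/1001 = 256800.

256800 frames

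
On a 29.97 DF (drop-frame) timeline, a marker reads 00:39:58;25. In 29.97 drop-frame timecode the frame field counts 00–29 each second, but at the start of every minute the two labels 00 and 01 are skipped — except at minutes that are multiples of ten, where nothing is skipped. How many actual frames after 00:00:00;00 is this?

As if non-drop at 30 labels/s: (0 × 3600 + 39 × 60 + 58) × 30 + 25 = 71965.
Minute boundaries passed: 39; those not divisible by 10: 39 − 3 = 36; dropped labels = 2 × 36 = 72.
Actual frame index = 71965 − 72 = 71893.

71893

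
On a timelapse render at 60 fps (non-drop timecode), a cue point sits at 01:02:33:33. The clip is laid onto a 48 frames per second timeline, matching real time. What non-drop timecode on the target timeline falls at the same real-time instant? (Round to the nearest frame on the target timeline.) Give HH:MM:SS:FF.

01:02:33:26

Source frame index: (1×3600 + 2×60 + 33) × 60 + 33 = 225213.
Real time: 225213 / (60) = 75071/20 s.
Target frame: (75071/20) × (48) = 900852/5 ≈ 180170.400 → 180170.
At 48 labels/s: frame 180170 → 01:02:33:26.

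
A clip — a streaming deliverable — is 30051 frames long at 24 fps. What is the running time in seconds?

Running time = 30051 / (24) = 1252.125 s.

1252.125 seconds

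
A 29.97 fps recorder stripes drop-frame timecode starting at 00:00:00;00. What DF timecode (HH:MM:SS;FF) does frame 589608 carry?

05:27:53;08

Each 10-minute DF block holds 10 × 60 × 30 − 9 × 2 = 17982 frames. 589608 ÷ 17982 → 32 full blocks, remainder 14184.
Within the partial block the first minute is 1800 frames and each further minute 1798, so 7 further minute boundaries passed. Total skipped labels = 18 × 32 + 2 × 7 = 590.
Non-drop label index = 589608 + 590 = 590198; at 30 labels/s that is 05:27:53:08, i.e. DF 05:27:53;08.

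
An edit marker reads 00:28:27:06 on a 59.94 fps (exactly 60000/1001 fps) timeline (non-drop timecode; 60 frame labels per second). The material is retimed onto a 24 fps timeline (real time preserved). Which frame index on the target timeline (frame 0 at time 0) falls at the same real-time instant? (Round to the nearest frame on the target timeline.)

frame 41011

Source frame index: (0×3600 + 28×60 + 27) × 60 + 6 = 102426.
Real time: 102426 / (60000/1001) = 17088071/10000 s.
Target frame: (17088071/10000) × (24) = 51264213/1250 ≈ 41011.370 → 41011.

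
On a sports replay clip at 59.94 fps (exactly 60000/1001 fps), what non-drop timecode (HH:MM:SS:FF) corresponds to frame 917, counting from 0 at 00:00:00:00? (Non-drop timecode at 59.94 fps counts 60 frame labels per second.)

00:00:15:17

917 ÷ 60 = 15 full seconds, remainder 17 frames.
15 s = 0 h 0 min 15 s.
Timecode: 00:00:15:17.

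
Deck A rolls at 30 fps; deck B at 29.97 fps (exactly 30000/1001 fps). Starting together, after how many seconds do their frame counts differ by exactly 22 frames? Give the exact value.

11011/15 seconds

The gap grows by |30000/1001 − 30| = 30/1001 frames per second.
Time for a 22-frame gap: 22 ÷ (30/1001) = 11011/15 s.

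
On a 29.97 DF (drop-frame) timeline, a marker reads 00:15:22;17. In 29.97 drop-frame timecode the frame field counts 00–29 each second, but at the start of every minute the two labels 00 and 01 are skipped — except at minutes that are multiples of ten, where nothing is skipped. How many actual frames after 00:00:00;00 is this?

27649

Complete 10-minute blocks: 1, each 17982 frames → 17982.
Remaining 5 whole minutes in the current block: 1800 + 4 × 1798 = 8992 frames.
Within the current minute: 22 × 30 + 17 − 2 = 675 (labels ;00/;01 skipped at this minute). Total = 17982 + 8992 + 675 = 27649.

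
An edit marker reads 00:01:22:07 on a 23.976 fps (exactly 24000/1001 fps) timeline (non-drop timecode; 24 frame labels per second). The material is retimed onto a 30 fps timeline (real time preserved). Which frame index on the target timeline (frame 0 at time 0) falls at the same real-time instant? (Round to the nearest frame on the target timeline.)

frame 2471

Source frame index: (0×3600 + 1×60 + 22) × 24 + 7 = 1975.
Real time: 1975 / (24000/1001) = 79079/960 s.
Target frame: (79079/960) × (30) = 79079/32 ≈ 2471.219 → 2471.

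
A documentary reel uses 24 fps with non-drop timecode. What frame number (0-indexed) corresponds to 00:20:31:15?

29559

Total seconds to the label: (0 × 3600 + 20 × 60 + 31) = 1231.
Frame index = 1231 × 24 + 15 = 29559.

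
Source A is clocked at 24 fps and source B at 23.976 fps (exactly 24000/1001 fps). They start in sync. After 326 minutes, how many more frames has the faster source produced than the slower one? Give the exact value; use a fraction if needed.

469440/1001 frames

326 min = 19560 s.
A emits 24 × 19560 = 469440 frames; B emits 24000/1001 × 19560 = 469440000/1001.
Difference = 469440/1001 frames (≈ 468.9710); B is behind A.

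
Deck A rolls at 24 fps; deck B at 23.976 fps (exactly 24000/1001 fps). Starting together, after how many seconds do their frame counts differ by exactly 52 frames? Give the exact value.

The gap grows by |24000/1001 − 24| = 24/1001 frames per second.
Time for a 52-frame gap: 52 ÷ (24/1001) = 13013/6 s.

13013/6 seconds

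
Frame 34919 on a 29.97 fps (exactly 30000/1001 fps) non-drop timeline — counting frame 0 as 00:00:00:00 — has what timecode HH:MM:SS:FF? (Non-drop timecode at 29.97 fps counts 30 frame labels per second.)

34919 ÷ 30 = 1163 full seconds, remainder 29 frames.
1163 s = 0 h 19 min 23 s.
Timecode: 00:19:23:29.

00:19:23:29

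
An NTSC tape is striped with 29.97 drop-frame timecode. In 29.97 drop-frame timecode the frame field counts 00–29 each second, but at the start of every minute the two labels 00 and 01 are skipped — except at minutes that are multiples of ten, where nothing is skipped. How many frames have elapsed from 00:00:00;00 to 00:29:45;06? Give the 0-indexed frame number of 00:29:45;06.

As if non-drop at 30 labels/s: (0 × 3600 + 29 × 60 + 45) × 30 + 6 = 53556.
Minute boundaries passed: 29; those not divisible by 10: 29 − 2 = 27; dropped labels = 2 × 27 = 54.
Actual frame index = 53556 − 54 = 53502.

53502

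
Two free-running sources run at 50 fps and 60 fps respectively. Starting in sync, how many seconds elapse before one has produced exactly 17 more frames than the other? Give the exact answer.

1.7 seconds

The gap grows by |60 − 50| = 10 frames per second.
Time for a 17-frame gap: 17 ÷ (10) = 1.7 s.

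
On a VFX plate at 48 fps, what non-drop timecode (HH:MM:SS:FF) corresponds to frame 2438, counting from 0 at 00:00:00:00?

00:00:50:38

2438 ÷ 48 = 50 full seconds, remainder 38 frames.
50 s = 0 h 0 min 50 s.
Timecode: 00:00:50:38.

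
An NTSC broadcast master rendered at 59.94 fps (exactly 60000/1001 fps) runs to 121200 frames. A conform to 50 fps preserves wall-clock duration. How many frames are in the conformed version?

Target frames = source frames × (target rate / source rate) = 121200 × (50)/(60000/1001) = 121200 × 1001/1200 = 101101.

101101 frames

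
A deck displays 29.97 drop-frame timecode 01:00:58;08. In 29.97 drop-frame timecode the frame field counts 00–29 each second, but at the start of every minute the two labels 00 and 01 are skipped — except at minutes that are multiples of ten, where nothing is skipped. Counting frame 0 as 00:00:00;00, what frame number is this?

109640

As if non-drop at 30 labels/s: (1 × 3600 + 0 × 60 + 58) × 30 + 8 = 109748.
Minute boundaries passed: 60; those not divisible by 10: 60 − 6 = 54; dropped labels = 2 × 54 = 108.
Actual frame index = 109748 − 108 = 109640.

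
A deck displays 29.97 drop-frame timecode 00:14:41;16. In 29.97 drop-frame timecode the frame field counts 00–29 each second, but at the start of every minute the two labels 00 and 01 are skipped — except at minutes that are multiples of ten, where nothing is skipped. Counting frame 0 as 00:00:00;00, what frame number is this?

Complete 10-minute blocks: 1, each 17982 frames → 17982.
Remaining 4 whole minutes in the current block: 1800 + 3 × 1798 = 7194 frames.
Within the current minute: 41 × 30 + 16 − 2 = 1244 (labels ;00/;01 skipped at this minute). Total = 17982 + 7194 + 1244 = 26420.

26420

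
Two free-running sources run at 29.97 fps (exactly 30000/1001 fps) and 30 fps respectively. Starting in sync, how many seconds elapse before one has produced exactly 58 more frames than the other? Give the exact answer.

The gap grows by |30 − 30000/1001| = 30/1001 frames per second.
Time for a 58-frame gap: 58 ÷ (30/1001) = 29029/15 s.

29029/15 seconds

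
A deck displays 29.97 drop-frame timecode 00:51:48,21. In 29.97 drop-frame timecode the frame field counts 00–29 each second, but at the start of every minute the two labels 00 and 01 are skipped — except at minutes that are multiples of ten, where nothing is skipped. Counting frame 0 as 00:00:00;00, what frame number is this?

As if non-drop at 30 labels/s: (0 × 3600 + 51 × 60 + 48) × 30 + 21 = 93261.
Minute boundaries passed: 51; those not divisible by 10: 51 − 5 = 46; dropped labels = 2 × 46 = 92.
Actual frame index = 93261 − 92 = 93169.

93169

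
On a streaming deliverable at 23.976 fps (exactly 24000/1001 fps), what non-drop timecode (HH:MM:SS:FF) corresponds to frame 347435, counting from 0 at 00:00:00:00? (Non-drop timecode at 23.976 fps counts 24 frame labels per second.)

04:01:16:11

347435 ÷ 24 = 14476 full seconds, remainder 11 frames.
14476 s = 4 h 1 min 16 s.
Timecode: 04:01:16:11.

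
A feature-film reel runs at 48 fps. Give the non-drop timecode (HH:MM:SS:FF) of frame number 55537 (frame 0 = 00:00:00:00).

00:19:17:01

55537 ÷ 48 = 1157 full seconds, remainder 1 frame.
1157 s = 0 h 19 min 17 s.
Timecode: 00:19:17:01.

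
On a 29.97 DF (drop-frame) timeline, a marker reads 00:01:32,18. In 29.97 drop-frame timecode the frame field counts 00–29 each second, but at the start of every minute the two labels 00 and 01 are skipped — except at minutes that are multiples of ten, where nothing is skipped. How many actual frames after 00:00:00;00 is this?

As if non-drop at 30 labels/s: (0 × 3600 + 1 × 60 + 32) × 30 + 18 = 2778.
Minute boundaries passed: 1; those not divisible by 10: 1 − 0 = 1; dropped labels = 2 × 1 = 2.
Actual frame index = 2778 − 2 = 2776.

2776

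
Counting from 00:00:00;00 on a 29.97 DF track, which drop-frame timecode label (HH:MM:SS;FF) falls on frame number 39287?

Ten DF minutes hold 17982 frames, so frame 39287 lies in block 2 (frames 35964–53945) with 3323 frames into that block.
The block's first minute is 1800 frames and the rest 1798 each; 3323 frames reaches minute 1, so 2 × 18 + 1 × 2 = 38 labels have been skipped so far.
Adding those back, label number 39287 + 38 = 39325 at 30 labels/s is 1310 s + 25 f = 0 h 21 min 50 s frame 25, i.e. 00:21:50;25.

00:21:50;25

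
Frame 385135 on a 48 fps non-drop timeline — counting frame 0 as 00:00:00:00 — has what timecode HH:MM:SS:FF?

02:13:43:31

385135 ÷ 48 = 8023 full seconds, remainder 31 frames.
8023 s = 2 h 13 min 43 s.
Timecode: 02:13:43:31.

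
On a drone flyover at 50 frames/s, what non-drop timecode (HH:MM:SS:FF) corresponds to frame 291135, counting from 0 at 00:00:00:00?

291135 ÷ 50 = 5822 full seconds, remainder 35 frames.
5822 s = 1 h 37 min 2 s.
Timecode: 01:37:02:35.

01:37:02:35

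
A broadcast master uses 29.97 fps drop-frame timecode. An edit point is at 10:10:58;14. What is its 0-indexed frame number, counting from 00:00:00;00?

As if non-drop at 30 labels/s: (10 × 3600 + 10 × 60 + 58) × 30 + 14 = 1099754.
Minute boundaries passed: 610; those not divisible by 10: 610 − 61 = 549; dropped labels = 2 × 549 = 1098.
Actual frame index = 1099754 − 1098 = 1098656.

1098656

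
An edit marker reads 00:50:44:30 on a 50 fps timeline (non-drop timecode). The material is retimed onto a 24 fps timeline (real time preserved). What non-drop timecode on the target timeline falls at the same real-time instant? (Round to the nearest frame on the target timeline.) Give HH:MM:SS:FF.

00:50:44:14

Source frame index: (0×3600 + 50×60 + 44) × 50 + 30 = 152230.
Real time: 152230 / (50) = 15223/5 s.
Target frame: (15223/5) × (24) = 365352/5 ≈ 73070.400 → 73070.
At 24 labels/s: frame 73070 → 00:50:44:14.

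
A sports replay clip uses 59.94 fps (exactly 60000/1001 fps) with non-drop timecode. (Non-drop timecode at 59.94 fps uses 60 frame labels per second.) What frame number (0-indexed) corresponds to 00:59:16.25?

Total seconds to the label: (0 × 3600 + 59 × 60 + 16) = 3556.
Frame index = 3556 × 60 + 25 = 213385.

frame 213385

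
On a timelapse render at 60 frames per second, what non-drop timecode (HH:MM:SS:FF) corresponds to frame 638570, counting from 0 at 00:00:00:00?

638570 ÷ 60 = 10642 full seconds, remainder 50 frames.
10642 s = 2 h 57 min 22 s.
Timecode: 02:57:22:50.

02:57:22:50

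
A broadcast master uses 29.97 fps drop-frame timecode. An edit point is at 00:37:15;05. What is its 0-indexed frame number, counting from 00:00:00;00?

As if non-drop at 30 labels/s: (0 × 3600 + 37 × 60 + 15) × 30 + 5 = 67055.
Minute boundaries passed: 37; those not divisible by 10: 37 − 3 = 34; dropped labels = 2 × 34 = 68.
Actual frame index = 67055 − 68 = 66987.

66987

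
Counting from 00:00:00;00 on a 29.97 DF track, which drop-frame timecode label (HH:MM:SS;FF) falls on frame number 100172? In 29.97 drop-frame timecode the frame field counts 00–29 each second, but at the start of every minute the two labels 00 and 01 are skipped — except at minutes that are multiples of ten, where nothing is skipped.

00:55:42;12

Ten DF minutes hold 17982 frames, so frame 100172 lies in block 5 (frames 89910–107891) with 10262 frames into that block.
The block's first minute is 1800 frames and the rest 1798 each; 10262 frames reaches minute 5, so 5 × 18 + 5 × 2 = 100 labels have been skipped so far.
Adding those back, label number 100172 + 100 = 100272 at 30 labels/s is 3342 s + 12 f = 0 h 55 min 42 s frame 12, i.e. 00:55:42;12.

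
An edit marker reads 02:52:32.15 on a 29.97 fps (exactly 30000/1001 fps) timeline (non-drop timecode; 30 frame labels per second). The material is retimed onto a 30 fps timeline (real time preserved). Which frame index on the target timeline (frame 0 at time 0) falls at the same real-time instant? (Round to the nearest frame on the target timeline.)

Source frame index: (2×3600 + 52×60 + 32) × 30 + 15 = 310575.
Real time: 310575 / (30000/1001) = 4145141/400 s.
Target frame: (4145141/400) × (30) = 12435423/40 ≈ 310885.575 → 310886.

frame 310886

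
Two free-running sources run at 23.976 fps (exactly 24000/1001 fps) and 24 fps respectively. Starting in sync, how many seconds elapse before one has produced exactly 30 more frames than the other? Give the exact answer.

The gap grows by |24 − 24000/1001| = 24/1001 frames per second.
Time for a 30-frame gap: 30 ÷ (24/1001) = 1251.25 s.

1251.25 seconds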